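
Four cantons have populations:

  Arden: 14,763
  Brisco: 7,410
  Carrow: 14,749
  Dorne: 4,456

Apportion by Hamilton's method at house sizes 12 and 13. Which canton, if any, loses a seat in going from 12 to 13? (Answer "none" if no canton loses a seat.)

Dorne

At 12 seats: Arden 4, Brisco 2, Carrow 4, Dorne 2.
At 13 seats: Arden 5, Brisco 2, Carrow 5, Dorne 1.
Dorne drops from 2 to 1.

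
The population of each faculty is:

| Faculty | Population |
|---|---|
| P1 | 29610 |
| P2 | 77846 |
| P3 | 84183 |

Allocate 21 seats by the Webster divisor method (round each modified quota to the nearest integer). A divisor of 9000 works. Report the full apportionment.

With modified divisor 9000: modified quotas P1 3.290, P2 8.650, P3 9.354.
Rounding to the nearest integer: P1 3, P2 9, P3 9 (total 21).

P1 3, P2 9, P3 9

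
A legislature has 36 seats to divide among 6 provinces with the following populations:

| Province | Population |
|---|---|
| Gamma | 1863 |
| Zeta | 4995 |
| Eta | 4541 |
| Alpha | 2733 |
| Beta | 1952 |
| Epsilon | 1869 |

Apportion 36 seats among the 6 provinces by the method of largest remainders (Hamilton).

Total 17953; standard divisor 17953/36 ≈ 498.694.
Standard quotas: Gamma 3.736, Zeta 10.016, Eta 9.106, Alpha 5.480, Beta 3.914, Epsilon 3.748.
Lower quotas: Gamma 3, Zeta 10, Eta 9, Alpha 5, Beta 3, Epsilon 3 (sum 33, leaving 3 seats).
Remainders in descending order: Beta 0.914, Epsilon 0.748, Gamma 0.736, Alpha 0.480, Eta 0.106, Zeta 0.016.
The surplus seats go to Beta, Epsilon, Gamma.

Gamma 4, Zeta 10, Eta 9, Alpha 5, Beta 4, Epsilon 4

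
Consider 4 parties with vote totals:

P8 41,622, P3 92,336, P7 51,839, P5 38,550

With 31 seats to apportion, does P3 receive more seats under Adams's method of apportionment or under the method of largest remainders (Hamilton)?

Adams: P8 6, P3 12, P7 7, P5 6.
Hamilton: P8 6, P3 13, P7 7, P5 5.
P3 gets 12 under Adams and 13 under Hamilton.

Hamilton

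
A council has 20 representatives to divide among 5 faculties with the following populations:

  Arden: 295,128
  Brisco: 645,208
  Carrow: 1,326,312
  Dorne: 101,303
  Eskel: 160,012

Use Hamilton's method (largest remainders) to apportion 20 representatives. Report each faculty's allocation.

Arden 2, Brisco 5, Carrow 11, Dorne 1, Eskel 1

Total 2527963; standard divisor 2527963/20 ≈ 126398.15.
Standard quotas: Arden 2.3349, Brisco 5.1046, Carrow 10.4931, Dorne 0.8015, Eskel 1.2659.
Lower quotas: Arden 2, Brisco 5, Carrow 10, Dorne 0, Eskel 1 (sum 18, leaving 2 seats).
Remainders in descending order: Dorne 0.8015, Carrow 0.4931, Arden 0.3349, Eskel 0.2659, Brisco 0.1046.
The surplus seats go to Dorne, Carrow.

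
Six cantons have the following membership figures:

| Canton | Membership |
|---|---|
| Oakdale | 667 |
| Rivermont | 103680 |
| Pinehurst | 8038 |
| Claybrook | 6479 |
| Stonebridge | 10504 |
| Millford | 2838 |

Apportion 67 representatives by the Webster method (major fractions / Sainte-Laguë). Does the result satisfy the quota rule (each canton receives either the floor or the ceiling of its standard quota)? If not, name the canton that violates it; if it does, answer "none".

Standard quotas: Oakdale 0.338, Rivermont 52.543, Pinehurst 4.074, Claybrook 3.283, Stonebridge 5.323, Millford 1.438.
Webster allocation: Oakdale 0, Rivermont 54, Pinehurst 4, Claybrook 3, Stonebridge 5, Millford 1.
Rivermont has quota 52.543 (lower 52, upper 53) but receives 54 — outside the quota interval.

Rivermont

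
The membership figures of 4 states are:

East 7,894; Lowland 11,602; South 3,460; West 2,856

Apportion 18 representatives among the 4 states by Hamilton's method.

The standard divisor is 25812/18 = 1434.
Standard quotas: East 5.5049, Lowland 8.0907, South 2.4128, West 1.9916.
Lower quotas: East 5, Lowland 8, South 2, West 1 (sum 16, leaving 2 seats).
Remainders in descending order: West 0.9916, East 0.5049, South 0.4128, Lowland 0.0907.
The surplus seats go to West, East.

East 6, Lowland 8, South 2, West 2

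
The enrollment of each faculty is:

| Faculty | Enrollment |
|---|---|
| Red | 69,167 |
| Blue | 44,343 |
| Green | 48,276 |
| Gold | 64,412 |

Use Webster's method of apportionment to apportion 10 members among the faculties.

Red 3, Blue 2, Green 2, Gold 3

Standard divisor 226198/10 ≈ 22619.8; standard quotas: Red 3.058, Blue 1.960, Green 2.134, Gold 2.848.
Rounding to the nearest integer gives Red 3, Blue 2, Green 2, Gold 3 — total 10, matching the house size, so no adjustment is needed.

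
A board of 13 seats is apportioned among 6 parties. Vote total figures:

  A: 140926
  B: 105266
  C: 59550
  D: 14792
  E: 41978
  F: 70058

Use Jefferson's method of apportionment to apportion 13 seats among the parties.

Standard divisor 432570/13 ≈ 33274.615; standard quotas: A 4.235, B 3.164, C 1.790, D 0.445, E 1.262, F 2.105.
Rounding down gives 4, 3, 1, 0, 1, 2 = 11 seats, so the divisor must be adjusted.
With modified divisor 27300: modified quotas A 5.162, B 3.856, C 2.181, D 0.542, E 1.538, F 2.566.
Rounding down: A 5, B 3, C 2, D 0, E 1, F 2 (total 13).

A=5, B=3, C=2, D=0, E=1, F=2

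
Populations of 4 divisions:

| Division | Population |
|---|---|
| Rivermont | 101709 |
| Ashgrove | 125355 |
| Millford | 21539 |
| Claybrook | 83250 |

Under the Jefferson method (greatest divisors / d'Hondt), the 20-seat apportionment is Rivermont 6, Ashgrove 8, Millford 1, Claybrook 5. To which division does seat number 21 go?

Priority for the next seat is population ÷ (current seats + 1).
Priorities: Rivermont 14529.857, Ashgrove 13928.333, Millford 10769.500, Claybrook 13875.000.
Highest priority: Rivermont.

Rivermont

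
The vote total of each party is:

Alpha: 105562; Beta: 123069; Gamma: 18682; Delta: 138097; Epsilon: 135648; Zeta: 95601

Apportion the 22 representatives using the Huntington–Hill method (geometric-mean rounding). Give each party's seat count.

Alpha 4, Beta 4, Gamma 1, Delta 5, Epsilon 5, Zeta 3

With divisor 28965: modified quotas Alpha 3.644, Beta 4.249, Gamma 0.645, Delta 4.768, Epsilon 4.683, Zeta 3.301.
Geometric-mean thresholds: Alpha √(3·4)=3.464, Beta √(4·5)=4.472, Gamma (min 1), Delta √(4·5)=4.472, Epsilon √(4·5)=4.472, Zeta √(3·4)=3.464.
Each quota rounded against its threshold gives Alpha 4, Beta 4, Gamma 1, Delta 5, Epsilon 5, Zeta 3 (total 22).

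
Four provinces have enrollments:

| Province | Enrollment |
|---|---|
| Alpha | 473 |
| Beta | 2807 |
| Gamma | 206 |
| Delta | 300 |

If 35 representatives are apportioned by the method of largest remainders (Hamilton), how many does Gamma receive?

Total 3786; standard divisor 3786/35 ≈ 108.171.
Standard quotas: Alpha 4.373, Beta 25.950, Gamma 1.904, Delta 2.773.
Lower quotas: Alpha 4, Beta 25, Gamma 1, Delta 2 (sum 32, leaving 3 seats).
Remainders in descending order: Beta 0.950, Gamma 0.904, Delta 0.773, Alpha 0.373.
The surplus seats go to Beta, Gamma, Delta.
Gamma receives 2.

2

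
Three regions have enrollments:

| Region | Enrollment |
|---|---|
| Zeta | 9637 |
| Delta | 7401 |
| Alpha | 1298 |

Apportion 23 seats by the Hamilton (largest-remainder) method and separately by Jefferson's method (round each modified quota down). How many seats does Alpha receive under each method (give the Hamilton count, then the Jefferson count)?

2 and 1

Hamilton: Zeta 12, Delta 9, Alpha 2.
Jefferson: Zeta 13, Delta 9, Alpha 1.
Alpha gets 2 under Hamilton and 1 under Jefferson.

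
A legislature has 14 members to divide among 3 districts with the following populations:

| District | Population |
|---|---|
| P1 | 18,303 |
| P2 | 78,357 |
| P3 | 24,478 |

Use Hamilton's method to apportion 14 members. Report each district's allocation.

Total 121138; standard divisor 121138/14 ≈ 8652.714.
Standard quotas: P1 2.1153, P2 9.0558, P3 2.8289.
Lower quotas: P1 2, P2 9, P3 2 (sum 13, leaving 1 seat).
Remainders in descending order: P3 0.8289, P1 0.1153, P2 0.0558.
The surplus seat goes to P3.

P1 2; P2 9; P3 3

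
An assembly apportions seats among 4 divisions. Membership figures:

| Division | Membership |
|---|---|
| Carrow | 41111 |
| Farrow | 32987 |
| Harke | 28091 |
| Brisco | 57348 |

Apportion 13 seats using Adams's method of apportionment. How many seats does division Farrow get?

3

Standard divisor 159537/13 ≈ 12272.077; standard quotas: Carrow 3.350, Farrow 2.688, Harke 2.289, Brisco 4.673.
Rounding up gives 4, 3, 3, 5 = 15 seats, so the divisor must be adjusted.
With modified divisor 14200: modified quotas Carrow 2.895, Farrow 2.323, Harke 1.978, Brisco 4.039.
Rounding up: Carrow 3, Farrow 3, Harke 2, Brisco 5 (total 13).
Farrow receives 3.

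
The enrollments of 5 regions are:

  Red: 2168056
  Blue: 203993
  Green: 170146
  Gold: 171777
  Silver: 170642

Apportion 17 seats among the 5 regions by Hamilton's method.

The standard divisor is 2884614/17 ≈ 169683.176.
Standard quotas: Red 12.7771, Blue 1.2022, Green 1.0027, Gold 1.0123, Silver 1.0057.
Lower quotas: Red 12, Blue 1, Green 1, Gold 1, Silver 1 (sum 16, leaving 1 seat).
Remainders in descending order: Red 0.7771, Blue 0.2022, Gold 0.0123, Silver 0.0057, Green 0.0027.
Largest remainder: Red receives the extra seat.

Red 13; Blue 1; Green 1; Gold 1; Silver 1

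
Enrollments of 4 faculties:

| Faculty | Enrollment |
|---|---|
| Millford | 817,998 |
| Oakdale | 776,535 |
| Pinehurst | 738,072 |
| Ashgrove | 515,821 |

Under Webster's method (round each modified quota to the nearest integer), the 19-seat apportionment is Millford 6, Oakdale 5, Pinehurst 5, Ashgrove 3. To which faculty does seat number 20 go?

Ashgrove

Priority for the next seat is population ÷ (current seats + 0.5).
Priorities: Millford 125845.846, Oakdale 141188.182, Pinehurst 134194.909, Ashgrove 147377.429.
Highest priority: Ashgrove.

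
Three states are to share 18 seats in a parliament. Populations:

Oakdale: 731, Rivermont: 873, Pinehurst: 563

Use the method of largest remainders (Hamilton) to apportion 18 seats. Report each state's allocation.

Oakdale=6, Rivermont=7, Pinehurst=5

Total 2167; standard divisor 2167/18 ≈ 120.389.
Standard quotas: Oakdale 6.072, Rivermont 7.251, Pinehurst 4.677.
Lower quotas: Oakdale 6, Rivermont 7, Pinehurst 4 (sum 17, leaving 1 seat).
Remainders in descending order: Pinehurst 0.677, Rivermont 0.251, Oakdale 0.072.
Largest remainder: Pinehurst receives the extra seat.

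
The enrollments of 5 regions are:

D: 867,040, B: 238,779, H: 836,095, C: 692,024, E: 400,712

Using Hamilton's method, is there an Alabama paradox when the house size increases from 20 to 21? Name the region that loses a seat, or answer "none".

At 20 seats: D 6, B 2, H 5, C 4, E 3.
At 21 seats: D 6, B 1, H 6, C 5, E 3.
B drops from 2 to 1.

B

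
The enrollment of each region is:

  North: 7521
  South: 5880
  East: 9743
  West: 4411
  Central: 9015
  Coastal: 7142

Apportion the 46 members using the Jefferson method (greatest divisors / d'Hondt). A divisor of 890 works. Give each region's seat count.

North 8; South 6; East 10; West 4; Central 10; Coastal 8

With modified divisor 890: modified quotas North 8.451, South 6.607, East 10.947, West 4.956, Central 10.129, Coastal 8.025.
Rounding down: North 8, South 6, East 10, West 4, Central 10, Coastal 8 (total 46).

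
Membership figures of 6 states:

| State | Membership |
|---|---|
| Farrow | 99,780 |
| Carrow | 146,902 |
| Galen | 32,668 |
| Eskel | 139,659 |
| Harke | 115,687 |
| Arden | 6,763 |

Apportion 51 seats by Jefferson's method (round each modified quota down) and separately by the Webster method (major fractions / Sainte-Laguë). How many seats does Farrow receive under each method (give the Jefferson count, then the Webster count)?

10 and 9

Jefferson: Farrow 10, Carrow 14, Galen 3, Eskel 13, Harke 11, Arden 0.
Webster: Farrow 9, Carrow 14, Galen 3, Eskel 13, Harke 11, Arden 1.
Farrow gets 10 under Jefferson and 9 under Webster.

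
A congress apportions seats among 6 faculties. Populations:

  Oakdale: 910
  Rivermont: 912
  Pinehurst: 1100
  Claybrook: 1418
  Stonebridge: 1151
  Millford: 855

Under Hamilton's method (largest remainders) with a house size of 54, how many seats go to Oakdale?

Standard divisor: 6346 ÷ 54 ≈ 117.519.
Standard quotas: Oakdale 7.743, Rivermont 7.760, Pinehurst 9.360, Claybrook 12.066, Stonebridge 9.794, Millford 7.275.
Lower quotas: Oakdale 7, Rivermont 7, Pinehurst 9, Claybrook 12, Stonebridge 9, Millford 7 (sum 51, leaving 3 seats).
Remainders in descending order: Stonebridge 0.794, Rivermont 0.760, Oakdale 0.743, Pinehurst 0.360, Millford 0.275, Claybrook 0.066.
Largest remainders: Stonebridge, Rivermont, Oakdale receive the extra seats.
Oakdale receives 8.

8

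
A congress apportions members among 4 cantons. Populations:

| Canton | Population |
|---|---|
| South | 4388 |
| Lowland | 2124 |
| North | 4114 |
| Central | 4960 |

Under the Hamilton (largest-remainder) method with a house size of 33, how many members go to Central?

11

Total 15586; standard divisor 15586/33 ≈ 472.303.
Standard quotas: South 9.291, Lowland 4.497, North 8.711, Central 10.502.
Lower quotas: South 9, Lowland 4, North 8, Central 10 (sum 31, leaving 2 seats).
Remainders in descending order: North 0.711, Central 0.502, Lowland 0.497, South 0.291.
The surplus seats go to North, Central.
Central receives 11.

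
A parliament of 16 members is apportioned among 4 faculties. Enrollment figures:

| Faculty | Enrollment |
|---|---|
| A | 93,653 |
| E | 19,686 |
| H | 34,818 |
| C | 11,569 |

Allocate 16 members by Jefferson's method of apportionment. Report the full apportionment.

Standard divisor 159726/16 ≈ 9982.875; standard quotas: A 9.381, E 1.972, H 3.488, C 1.159.
Rounding down gives 9, 1, 3, 1 = 14 seats, so the divisor must be adjusted.
With modified divisor 9000: modified quotas A 10.406, E 2.187, H 3.869, C 1.285.
Rounding down: A 10, E 2, H 3, C 1 (total 16).

A 10; E 2; H 3; C 1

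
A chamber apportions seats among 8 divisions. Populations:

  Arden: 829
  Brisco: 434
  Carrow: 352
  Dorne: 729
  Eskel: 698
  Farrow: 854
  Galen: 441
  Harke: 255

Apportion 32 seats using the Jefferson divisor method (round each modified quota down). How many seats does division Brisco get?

3

Standard divisor 4592/32 ≈ 143.5; standard quotas: Arden 5.777, Brisco 3.024, Carrow 2.453, Dorne 5.080, Eskel 4.864, Farrow 5.951, Galen 3.073, Harke 1.777.
Rounding down gives 5, 3, 2, 5, 4, 5, 3, 1 = 28 seats, so the divisor must be adjusted.
With modified divisor 125: modified quotas Arden 6.632, Brisco 3.472, Carrow 2.816, Dorne 5.832, Eskel 5.584, Farrow 6.832, Galen 3.528, Harke 2.040.
Rounding down: Arden 6, Brisco 3, Carrow 2, Dorne 5, Eskel 5, Farrow 6, Galen 3, Harke 2 (total 32).
Brisco receives 3.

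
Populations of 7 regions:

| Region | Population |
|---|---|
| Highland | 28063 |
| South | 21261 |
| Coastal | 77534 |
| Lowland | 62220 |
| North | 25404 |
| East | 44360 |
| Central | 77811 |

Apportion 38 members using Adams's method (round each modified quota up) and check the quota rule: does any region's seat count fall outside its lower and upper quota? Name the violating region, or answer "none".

Standard quotas: Highland 3.168, South 2.400, Coastal 8.752, Lowland 7.023, North 2.867, East 5.007, Central 8.783.
Adams allocation: Highland 3, South 3, Coastal 8, Lowland 7, North 3, East 5, Central 9.
Every allocation lies between the lower and upper quota.

none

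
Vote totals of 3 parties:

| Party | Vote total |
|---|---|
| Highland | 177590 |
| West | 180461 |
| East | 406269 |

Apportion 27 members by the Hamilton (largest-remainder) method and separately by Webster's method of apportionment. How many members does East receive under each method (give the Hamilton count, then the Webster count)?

Hamilton: Highland 6, West 7, East 14.
Webster: Highland 6, West 6, East 15.
East gets 14 under Hamilton and 15 under Webster.

14 and 15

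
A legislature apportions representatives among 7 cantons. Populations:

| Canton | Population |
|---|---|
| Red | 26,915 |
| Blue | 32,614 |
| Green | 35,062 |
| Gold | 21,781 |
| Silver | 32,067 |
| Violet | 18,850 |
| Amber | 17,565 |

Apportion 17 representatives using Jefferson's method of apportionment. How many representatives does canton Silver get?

Standard divisor 184854/17 ≈ 10873.765; standard quotas: Red 2.475, Blue 2.999, Green 3.224, Gold 2.003, Silver 2.949, Violet 1.734, Amber 1.615.
Rounding down gives 2, 2, 3, 2, 2, 1, 1 = 13 seats, so the divisor must be adjusted.
With modified divisor 8900: modified quotas Red 3.024, Blue 3.664, Green 3.940, Gold 2.447, Silver 3.603, Violet 2.118, Amber 1.974.
Rounding down: Red 3, Blue 3, Green 3, Gold 2, Silver 3, Violet 2, Amber 1 (total 17).
Silver receives 3.

3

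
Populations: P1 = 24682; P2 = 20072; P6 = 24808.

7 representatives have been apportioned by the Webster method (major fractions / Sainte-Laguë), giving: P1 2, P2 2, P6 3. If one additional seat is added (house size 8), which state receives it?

Priority for the next seat is population ÷ (current seats + 0.5).
Priorities: P1 9872.800, P2 8028.800, P6 7088.000.
Highest priority: P1.

P1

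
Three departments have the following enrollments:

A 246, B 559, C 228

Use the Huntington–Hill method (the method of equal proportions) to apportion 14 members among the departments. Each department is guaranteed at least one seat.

A=3, B=8, C=3

With divisor 73: modified quotas A 3.370, B 7.658, C 3.123.
Geometric-mean thresholds: A √(3·4)=3.464, B √(7·8)=7.483, C √(3·4)=3.464.
Each quota rounded against its threshold gives A 3, B 8, C 3 (total 14).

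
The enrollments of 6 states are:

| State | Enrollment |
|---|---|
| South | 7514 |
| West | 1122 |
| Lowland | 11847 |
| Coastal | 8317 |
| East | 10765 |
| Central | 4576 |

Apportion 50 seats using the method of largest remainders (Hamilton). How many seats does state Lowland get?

Total 44141; standard divisor 44141/50 ≈ 882.82.
Standard quotas: South 8.5114, West 1.2709, Lowland 13.4195, Coastal 9.4209, East 12.1939, Central 5.1834.
Lower quotas: South 8, West 1, Lowland 13, Coastal 9, East 12, Central 5 (sum 48, leaving 2 seats).
Remainders in descending order: South 0.5114, Coastal 0.4209, Lowland 0.4195, West 0.2709, East 0.1939, Central 0.1834.
Largest remainders: South, Coastal receive the extra seats.
Lowland receives 13.

13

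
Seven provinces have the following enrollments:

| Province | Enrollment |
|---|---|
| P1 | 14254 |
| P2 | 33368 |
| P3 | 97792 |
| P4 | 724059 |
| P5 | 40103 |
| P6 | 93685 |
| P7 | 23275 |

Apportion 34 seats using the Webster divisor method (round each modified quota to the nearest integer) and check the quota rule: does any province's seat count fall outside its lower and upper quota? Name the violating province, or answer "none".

P4

Standard quotas: P1 0.472, P2 1.105, P3 3.239, P4 23.982, P5 1.328, P6 3.103, P7 0.771.
Webster allocation: P1 0, P2 1, P3 3, P4 25, P5 1, P6 3, P7 1.
P4 has quota 23.982 (lower 23, upper 24) but receives 25 — outside the quota interval.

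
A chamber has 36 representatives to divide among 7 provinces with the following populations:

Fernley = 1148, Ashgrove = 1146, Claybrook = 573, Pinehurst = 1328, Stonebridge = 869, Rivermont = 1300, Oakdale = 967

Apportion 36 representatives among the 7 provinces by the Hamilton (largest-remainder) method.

Fernley 6, Ashgrove 6, Claybrook 3, Pinehurst 6, Stonebridge 4, Rivermont 6, Oakdale 5

The standard divisor is 7331/36 ≈ 203.639.
Standard quotas: Fernley 5.637, Ashgrove 5.628, Claybrook 2.814, Pinehurst 6.521, Stonebridge 4.267, Rivermont 6.384, Oakdale 4.749.
Lower quotas: Fernley 5, Ashgrove 5, Claybrook 2, Pinehurst 6, Stonebridge 4, Rivermont 6, Oakdale 4 (sum 32, leaving 4 seats).
Remainders in descending order: Claybrook 0.814, Oakdale 0.749, Fernley 0.637, Ashgrove 0.628, Pinehurst 0.521, Rivermont 0.384, Stonebridge 0.267.
The surplus seats go to Claybrook, Oakdale, Fernley, Ashgrove.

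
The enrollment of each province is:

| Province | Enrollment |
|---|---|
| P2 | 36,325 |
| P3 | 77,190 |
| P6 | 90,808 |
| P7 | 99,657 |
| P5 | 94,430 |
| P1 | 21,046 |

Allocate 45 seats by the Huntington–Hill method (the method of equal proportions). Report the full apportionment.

With divisor 9299: modified quotas P2 3.906, P3 8.301, P6 9.765, P7 10.717, P5 10.155, P1 2.263.
Geometric-mean thresholds: P2 √(3·4)=3.464, P3 √(8·9)=8.485, P6 √(9·10)=9.487, P7 √(10·11)=10.488, P5 √(10·11)=10.488, P1 √(2·3)=2.449.
Each quota rounded against its threshold gives P2 4, P3 8, P6 10, P7 11, P5 10, P1 2 (total 45).

P2=4, P3=8, P6=10, P7=11, P5=10, P1=2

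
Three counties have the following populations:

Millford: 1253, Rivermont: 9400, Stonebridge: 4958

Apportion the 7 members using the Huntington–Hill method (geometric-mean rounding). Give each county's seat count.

With divisor 2408: modified quotas Millford 0.520, Rivermont 3.904, Stonebridge 2.059.
Geometric-mean thresholds: Millford (min 1), Rivermont √(3·4)=3.464, Stonebridge √(2·3)=2.449.
Each quota rounded against its threshold gives Millford 1, Rivermont 4, Stonebridge 2 (total 7).

Millford=1, Rivermont=4, Stonebridge=2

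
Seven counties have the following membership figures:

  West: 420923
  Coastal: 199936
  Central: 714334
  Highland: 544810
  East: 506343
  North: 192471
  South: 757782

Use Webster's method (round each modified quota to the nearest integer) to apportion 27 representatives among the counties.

West 3; Coastal 2; Central 6; Highland 4; East 4; North 2; South 6

Standard divisor 3336599/27 ≈ 123577.741; standard quotas: West 3.406, Coastal 1.618, Central 5.780, Highland 4.409, East 4.097, North 1.557, South 6.132.
Rounding to the nearest integer gives West 3, Coastal 2, Central 6, Highland 4, East 4, North 2, South 6 — total 27, matching the house size, so no adjustment is needed.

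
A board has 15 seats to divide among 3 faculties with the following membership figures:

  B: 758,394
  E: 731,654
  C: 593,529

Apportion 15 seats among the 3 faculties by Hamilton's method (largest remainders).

B 6, E 5, C 4

The standard divisor is 2083577/15 ≈ 138905.133.
Standard quotas: B 5.4598, E 5.2673, C 4.2729.
Lower quotas: B 5, E 5, C 4 (sum 14, leaving 1 seat).
Remainders in descending order: B 0.4598, C 0.2729, E 0.2673.
Largest remainder: B receives the extra seat.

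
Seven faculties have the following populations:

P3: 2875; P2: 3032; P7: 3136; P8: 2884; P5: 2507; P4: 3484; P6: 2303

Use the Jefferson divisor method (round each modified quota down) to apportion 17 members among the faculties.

P3 2, P2 3, P7 3, P8 2, P5 2, P4 3, P6 2

Standard divisor 20221/17 ≈ 1189.471; standard quotas: P3 2.417, P2 2.549, P7 2.636, P8 2.425, P5 2.108, P4 2.929, P6 1.936.
Rounding down gives 2, 2, 2, 2, 2, 2, 1 = 13 seats, so the divisor must be adjusted.
With modified divisor 1000: modified quotas P3 2.875, P2 3.032, P7 3.136, P8 2.884, P5 2.507, P4 3.484, P6 2.303.
Rounding down: P3 2, P2 3, P7 3, P8 2, P5 2, P4 3, P6 2 (total 17).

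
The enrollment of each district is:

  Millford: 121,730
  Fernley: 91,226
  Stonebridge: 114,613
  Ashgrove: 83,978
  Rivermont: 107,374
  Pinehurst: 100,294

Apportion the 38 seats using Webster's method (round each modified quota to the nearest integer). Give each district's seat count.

Millford=7; Fernley=6; Stonebridge=7; Ashgrove=5; Rivermont=7; Pinehurst=6

Standard divisor 619215/38 ≈ 16295.132; standard quotas: Millford 7.470, Fernley 5.598, Stonebridge 7.034, Ashgrove 5.154, Rivermont 6.589, Pinehurst 6.155.
Rounding to the nearest integer gives Millford 7, Fernley 6, Stonebridge 7, Ashgrove 5, Rivermont 7, Pinehurst 6 — total 38, matching the house size, so no adjustment is needed.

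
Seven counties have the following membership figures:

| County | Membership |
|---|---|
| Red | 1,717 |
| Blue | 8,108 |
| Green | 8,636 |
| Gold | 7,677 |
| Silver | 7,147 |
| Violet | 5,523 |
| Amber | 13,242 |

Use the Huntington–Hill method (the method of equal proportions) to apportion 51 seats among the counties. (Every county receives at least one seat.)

Red: 2, Blue: 8, Green: 8, Gold: 8, Silver: 7, Violet: 5, Amber: 13

With divisor 1022: modified quotas Red 1.680, Blue 7.933, Green 8.450, Gold 7.512, Silver 6.993, Violet 5.404, Amber 12.957.
Geometric-mean thresholds: Red √(1·2)=1.414, Blue √(7·8)=7.483, Green √(8·9)=8.485, Gold √(7·8)=7.483, Silver √(6·7)=6.481, Violet √(5·6)=5.477, Amber √(12·13)=12.490.
Each quota rounded against its threshold gives Red 2, Blue 8, Green 8, Gold 8, Silver 7, Violet 5, Amber 13 (total 51).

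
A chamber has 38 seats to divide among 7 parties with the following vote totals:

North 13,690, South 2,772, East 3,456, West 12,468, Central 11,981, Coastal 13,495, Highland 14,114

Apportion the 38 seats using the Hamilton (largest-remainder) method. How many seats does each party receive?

North 7; South 2; East 2; West 7; Central 6; Coastal 7; Highland 7

The standard divisor is 71976/38 ≈ 1894.105.
Standard quotas: North 7.2277, South 1.4635, East 1.8246, West 6.5825, Central 6.3254, Coastal 7.1247, Highland 7.4515.
Lower quotas: North 7, South 1, East 1, West 6, Central 6, Coastal 7, Highland 7 (sum 35, leaving 3 seats).
Remainders in descending order: East 0.8246, West 0.5825, South 0.4635, Highland 0.4515, Central 0.3254, North 0.2277, Coastal 0.1247.
The surplus seats go to East, West, South.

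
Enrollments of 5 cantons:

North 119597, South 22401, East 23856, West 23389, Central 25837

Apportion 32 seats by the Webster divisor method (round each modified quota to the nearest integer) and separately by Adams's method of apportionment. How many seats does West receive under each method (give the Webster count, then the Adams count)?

3 and 4

Webster: North 18, South 3, East 4, West 3, Central 4.
Adams: North 17, South 3, East 4, West 4, Central 4.
West gets 3 under Webster and 4 under Adams.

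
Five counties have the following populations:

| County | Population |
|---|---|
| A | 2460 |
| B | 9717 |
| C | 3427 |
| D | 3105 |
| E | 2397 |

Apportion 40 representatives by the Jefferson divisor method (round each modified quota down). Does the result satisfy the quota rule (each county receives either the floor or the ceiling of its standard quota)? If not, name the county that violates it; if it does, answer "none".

Standard quotas: A 4.662, B 18.416, C 6.495, D 5.885, E 4.543.
Jefferson allocation: A 5, B 19, C 6, D 6, E 4.
Every allocation lies between the lower and upper quota.

none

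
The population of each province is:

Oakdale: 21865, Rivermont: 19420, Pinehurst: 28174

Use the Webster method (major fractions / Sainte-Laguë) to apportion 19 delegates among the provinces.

Standard divisor 69459/19 ≈ 3655.737; standard quotas: Oakdale 5.981, Rivermont 5.312, Pinehurst 7.707.
Rounding to the nearest integer gives Oakdale 6, Rivermont 5, Pinehurst 8 — total 19, matching the house size, so no adjustment is needed.

Oakdale 6; Rivermont 5; Pinehurst 8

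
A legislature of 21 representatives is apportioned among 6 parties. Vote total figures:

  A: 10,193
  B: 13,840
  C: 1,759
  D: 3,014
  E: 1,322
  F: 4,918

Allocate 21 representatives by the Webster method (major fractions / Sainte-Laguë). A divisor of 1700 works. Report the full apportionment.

A=6, B=8, C=1, D=2, E=1, F=3

With modified divisor 1700: modified quotas A 5.996, B 8.141, C 1.035, D 1.773, E 0.778, F 2.893.
Rounding to the nearest integer: A 6, B 8, C 1, D 2, E 1, F 3 (total 21).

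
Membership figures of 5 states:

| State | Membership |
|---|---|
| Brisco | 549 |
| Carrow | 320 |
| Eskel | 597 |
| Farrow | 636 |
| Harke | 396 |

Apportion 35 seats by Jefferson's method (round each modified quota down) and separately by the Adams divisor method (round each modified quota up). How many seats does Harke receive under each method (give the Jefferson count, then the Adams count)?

5 and 6

Jefferson: Brisco 8, Carrow 4, Eskel 9, Farrow 9, Harke 5.
Adams: Brisco 7, Carrow 5, Eskel 8, Farrow 9, Harke 6.
Harke gets 5 under Jefferson and 6 under Adams.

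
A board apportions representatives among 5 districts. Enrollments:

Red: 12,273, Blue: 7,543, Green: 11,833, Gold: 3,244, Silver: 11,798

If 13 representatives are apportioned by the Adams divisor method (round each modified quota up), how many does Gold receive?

Standard divisor 46691/13 ≈ 3591.615; standard quotas: Red 3.417, Blue 2.100, Green 3.295, Gold 0.903, Silver 3.285.
Rounding up gives 4, 3, 4, 1, 4 = 16 seats, so the divisor must be adjusted.
With modified divisor 4000: modified quotas Red 3.068, Blue 1.886, Green 2.958, Gold 0.811, Silver 2.950.
Rounding up: Red 4, Blue 2, Green 3, Gold 1, Silver 3 (total 13).
Gold receives 1.

1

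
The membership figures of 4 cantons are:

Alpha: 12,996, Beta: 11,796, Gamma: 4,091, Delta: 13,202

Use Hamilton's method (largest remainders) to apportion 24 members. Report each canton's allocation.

Alpha 7, Beta 7, Gamma 2, Delta 8

Total 42085; standard divisor 42085/24 ≈ 1753.542.
Standard quotas: Alpha 7.4113, Beta 6.7270, Gamma 2.3330, Delta 7.5288.
Lower quotas: Alpha 7, Beta 6, Gamma 2, Delta 7 (sum 22, leaving 2 seats).
Remainders in descending order: Beta 0.7270, Delta 0.5288, Alpha 0.4113, Gamma 0.3330.
The surplus seats go to Beta, Delta.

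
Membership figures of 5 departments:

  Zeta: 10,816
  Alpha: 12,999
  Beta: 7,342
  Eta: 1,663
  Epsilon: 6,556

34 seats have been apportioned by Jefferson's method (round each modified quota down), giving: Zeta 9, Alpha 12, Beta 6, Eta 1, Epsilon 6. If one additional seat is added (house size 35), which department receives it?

Zeta

Priority for the next seat is population ÷ (current seats + 1).
Priorities: Zeta 1081.600, Alpha 999.923, Beta 1048.857, Eta 831.500, Epsilon 936.571.
Highest priority: Zeta.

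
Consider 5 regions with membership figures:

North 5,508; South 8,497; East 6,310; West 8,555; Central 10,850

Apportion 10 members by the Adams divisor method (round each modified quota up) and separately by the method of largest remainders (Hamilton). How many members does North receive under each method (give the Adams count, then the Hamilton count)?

Adams: North 2, South 2, East 2, West 2, Central 2.
Hamilton: North 1, South 2, East 2, West 2, Central 3.
North gets 2 under Adams and 1 under Hamilton.

2 and 1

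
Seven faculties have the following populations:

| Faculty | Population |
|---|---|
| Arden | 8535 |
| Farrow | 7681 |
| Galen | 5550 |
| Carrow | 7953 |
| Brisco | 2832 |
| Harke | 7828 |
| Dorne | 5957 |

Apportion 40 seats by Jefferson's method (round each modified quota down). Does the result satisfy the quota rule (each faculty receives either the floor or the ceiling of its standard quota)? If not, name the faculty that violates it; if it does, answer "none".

Standard quotas: Arden 7.368, Farrow 6.631, Galen 4.791, Carrow 6.866, Brisco 2.445, Harke 6.758, Dorne 5.142.
Jefferson allocation: Arden 7, Farrow 7, Galen 5, Carrow 7, Brisco 2, Harke 7, Dorne 5.
Every allocation lies between the lower and upper quota.

none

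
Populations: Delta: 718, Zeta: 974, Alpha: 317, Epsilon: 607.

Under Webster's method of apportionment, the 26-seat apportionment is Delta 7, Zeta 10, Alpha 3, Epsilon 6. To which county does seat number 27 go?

Delta

Priority for the next seat is population ÷ (current seats + 0.5).
Priorities: Delta 95.733, Zeta 92.762, Alpha 90.571, Epsilon 93.385.
Highest priority: Delta.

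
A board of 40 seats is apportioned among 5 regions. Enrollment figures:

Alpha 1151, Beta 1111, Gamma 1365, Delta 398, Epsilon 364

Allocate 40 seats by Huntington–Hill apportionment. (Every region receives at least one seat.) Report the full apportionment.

With divisor 109.5: modified quotas Alpha 10.511, Beta 10.146, Gamma 12.466, Delta 3.635, Epsilon 3.324.
Geometric-mean thresholds: Alpha √(10·11)=10.488, Beta √(10·11)=10.488, Gamma √(12·13)=12.490, Delta √(3·4)=3.464, Epsilon √(3·4)=3.464.
Each quota rounded against its threshold gives Alpha 11, Beta 10, Gamma 12, Delta 4, Epsilon 3 (total 40).

Alpha: 11; Beta: 10; Gamma: 12; Delta: 4; Epsilon: 3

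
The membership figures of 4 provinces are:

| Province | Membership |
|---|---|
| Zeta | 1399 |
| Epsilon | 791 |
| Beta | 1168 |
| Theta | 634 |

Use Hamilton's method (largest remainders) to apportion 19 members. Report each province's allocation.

Standard divisor: 3992 ÷ 19 ≈ 210.105.
Standard quotas: Zeta 6.659, Epsilon 3.765, Beta 5.559, Theta 3.018.
Lower quotas: Zeta 6, Epsilon 3, Beta 5, Theta 3 (sum 17, leaving 2 seats).
Remainders in descending order: Epsilon 0.765, Zeta 0.659, Beta 0.559, Theta 0.018.
Largest remainders: Epsilon, Zeta receive the extra seats.

Zeta: 7, Epsilon: 4, Beta: 5, Theta: 3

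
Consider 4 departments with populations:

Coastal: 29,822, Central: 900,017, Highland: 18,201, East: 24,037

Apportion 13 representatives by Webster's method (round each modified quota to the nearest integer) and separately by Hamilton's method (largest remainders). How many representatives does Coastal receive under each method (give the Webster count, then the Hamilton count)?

0 and 1

Webster: Coastal 0, Central 13, Highland 0, East 0.
Hamilton: Coastal 1, Central 12, Highland 0, East 0.
Coastal gets 0 under Webster and 1 under Hamilton.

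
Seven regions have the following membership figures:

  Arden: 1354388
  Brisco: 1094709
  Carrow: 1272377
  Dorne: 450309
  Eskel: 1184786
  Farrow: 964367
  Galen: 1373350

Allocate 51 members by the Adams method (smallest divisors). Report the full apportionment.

Standard divisor 7694286/51 ≈ 150868.353; standard quotas: Arden 8.977, Brisco 7.256, Carrow 8.434, Dorne 2.985, Eskel 7.853, Farrow 6.392, Galen 9.103.
Rounding up gives 9, 8, 9, 3, 8, 7, 10 = 54 seats, so the divisor must be adjusted.
With modified divisor 159900: modified quotas Arden 8.470, Brisco 6.846, Carrow 7.957, Dorne 2.816, Eskel 7.410, Farrow 6.031, Galen 8.589.
Rounding up: Arden 9, Brisco 7, Carrow 8, Dorne 3, Eskel 8, Farrow 7, Galen 9 (total 51).

Arden=9, Brisco=7, Carrow=8, Dorne=3, Eskel=8, Farrow=7, Galen=9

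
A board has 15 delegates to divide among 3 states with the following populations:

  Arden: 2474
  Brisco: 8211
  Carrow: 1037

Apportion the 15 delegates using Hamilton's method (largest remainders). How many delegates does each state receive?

Arden 3, Brisco 11, Carrow 1

Total 11722; standard divisor 11722/15 ≈ 781.467.
Standard quotas: Arden 3.1658, Brisco 10.5072, Carrow 1.3270.
Lower quotas: Arden 3, Brisco 10, Carrow 1 (sum 14, leaving 1 seat).
Remainders in descending order: Brisco 0.5072, Carrow 0.3270, Arden 0.1658.
The surplus seat goes to Brisco.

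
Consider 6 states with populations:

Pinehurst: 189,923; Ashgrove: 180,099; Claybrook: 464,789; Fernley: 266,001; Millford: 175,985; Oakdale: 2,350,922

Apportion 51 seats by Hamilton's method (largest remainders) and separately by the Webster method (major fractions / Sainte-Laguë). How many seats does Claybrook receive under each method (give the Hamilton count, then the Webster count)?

7 and 6

Hamilton: Pinehurst 3, Ashgrove 2, Claybrook 7, Fernley 4, Millford 2, Oakdale 33.
Webster: Pinehurst 3, Ashgrove 3, Claybrook 6, Fernley 4, Millford 2, Oakdale 33.
Claybrook gets 7 under Hamilton and 6 under Webster.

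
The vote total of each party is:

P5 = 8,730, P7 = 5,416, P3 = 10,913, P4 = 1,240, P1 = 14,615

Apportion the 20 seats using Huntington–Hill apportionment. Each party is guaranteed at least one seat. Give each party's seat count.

P5 4, P7 3, P3 5, P4 1, P1 7

With divisor 2102: modified quotas P5 4.153, P7 2.577, P3 5.192, P4 0.590, P1 6.953.
Geometric-mean thresholds: P5 √(4·5)=4.472, P7 √(2·3)=2.449, P3 √(5·6)=5.477, P4 (min 1), P1 √(6·7)=6.481.
Each quota rounded against its threshold gives P5 4, P7 3, P3 5, P4 1, P1 7 (total 20).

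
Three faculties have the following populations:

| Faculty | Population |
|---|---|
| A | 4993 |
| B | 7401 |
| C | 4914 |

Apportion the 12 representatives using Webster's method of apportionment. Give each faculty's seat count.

Standard divisor 17308/12 ≈ 1442.333; standard quotas: A 3.462, B 5.131, C 3.407.
Rounding to the nearest integer gives 3, 5, 3 = 11 seats, so the divisor must be adjusted.
With modified divisor 1415: modified quotas A 3.529, B 5.230, C 3.473.
Rounding to the nearest integer: A 4, B 5, C 3 (total 12).

A 4, B 5, C 3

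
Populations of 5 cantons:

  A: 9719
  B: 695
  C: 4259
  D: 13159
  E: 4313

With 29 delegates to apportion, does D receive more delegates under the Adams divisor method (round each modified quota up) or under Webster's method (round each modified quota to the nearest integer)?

Webster

Adams: A 9, B 1, C 4, D 11, E 4.
Webster: A 8, B 1, C 4, D 12, E 4.
D gets 11 under Adams and 12 under Webster.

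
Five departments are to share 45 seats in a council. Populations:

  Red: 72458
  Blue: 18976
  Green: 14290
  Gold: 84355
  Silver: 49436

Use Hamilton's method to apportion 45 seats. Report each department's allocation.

Red: 14, Blue: 3, Green: 3, Gold: 16, Silver: 9

Standard divisor: 239515 ÷ 45 ≈ 5322.556.
Standard quotas: Red 13.6134, Blue 3.5652, Green 2.6848, Gold 15.8486, Silver 9.2880.
Lower quotas: Red 13, Blue 3, Green 2, Gold 15, Silver 9 (sum 42, leaving 3 seats).
Remainders in descending order: Gold 0.8486, Green 0.6848, Red 0.6134, Blue 0.5652, Silver 0.2880.
The surplus seats go to Gold, Green, Red.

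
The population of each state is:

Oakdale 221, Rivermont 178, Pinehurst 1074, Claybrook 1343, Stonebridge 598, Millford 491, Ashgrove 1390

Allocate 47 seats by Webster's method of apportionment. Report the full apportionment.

Standard divisor 5295/47 ≈ 112.66; standard quotas: Oakdale 1.962, Rivermont 1.580, Pinehurst 9.533, Claybrook 11.921, Stonebridge 5.308, Millford 4.358, Ashgrove 12.338.
Rounding to the nearest integer gives Oakdale 2, Rivermont 2, Pinehurst 10, Claybrook 12, Stonebridge 5, Millford 4, Ashgrove 12 — total 47, matching the house size, so no adjustment is needed.

Oakdale: 2, Rivermont: 2, Pinehurst: 10, Claybrook: 12, Stonebridge: 5, Millford: 4, Ashgrove: 12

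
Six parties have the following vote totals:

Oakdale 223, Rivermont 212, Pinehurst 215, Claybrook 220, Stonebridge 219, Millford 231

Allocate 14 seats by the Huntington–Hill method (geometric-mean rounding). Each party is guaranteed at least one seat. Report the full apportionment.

Oakdale 3, Rivermont 2, Pinehurst 2, Claybrook 2, Stonebridge 2, Millford 3

With divisor 90: modified quotas Oakdale 2.478, Rivermont 2.356, Pinehurst 2.389, Claybrook 2.444, Stonebridge 2.433, Millford 2.567.
Geometric-mean thresholds: Oakdale √(2·3)=2.449, Rivermont √(2·3)=2.449, Pinehurst √(2·3)=2.449, Claybrook √(2·3)=2.449, Stonebridge √(2·3)=2.449, Millford √(2·3)=2.449.
Each quota rounded against its threshold gives Oakdale 3, Rivermont 2, Pinehurst 2, Claybrook 2, Stonebridge 2, Millford 3 (total 14).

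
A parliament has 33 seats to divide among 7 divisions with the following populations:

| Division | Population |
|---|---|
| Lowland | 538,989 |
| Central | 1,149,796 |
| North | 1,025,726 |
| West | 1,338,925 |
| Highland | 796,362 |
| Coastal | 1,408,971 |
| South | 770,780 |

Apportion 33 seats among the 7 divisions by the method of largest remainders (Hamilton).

Lowland=2; Central=5; North=5; West=6; Highland=4; Coastal=7; South=4

Standard divisor: 7029549 ÷ 33 ≈ 213016.636.
Standard quotas: Lowland 2.5303, Central 5.3977, North 4.8152, West 6.2855, Highland 3.7385, Coastal 6.6144, South 3.6184.
Lower quotas: Lowland 2, Central 5, North 4, West 6, Highland 3, Coastal 6, South 3 (sum 29, leaving 4 seats).
Remainders in descending order: North 0.8152, Highland 0.7385, South 0.6184, Coastal 0.6144, Lowland 0.5303, Central 0.3977, West 0.2855.
Largest remainders: North, Highland, South, Coastal receive the extra seats.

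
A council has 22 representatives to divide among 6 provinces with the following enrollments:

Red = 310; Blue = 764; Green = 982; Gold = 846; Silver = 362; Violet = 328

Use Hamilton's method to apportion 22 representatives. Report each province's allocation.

Standard divisor: 3592 ÷ 22 ≈ 163.273.
Standard quotas: Red 1.899, Blue 4.679, Green 6.014, Gold 5.182, Silver 2.217, Violet 2.009.
Lower quotas: Red 1, Blue 4, Green 6, Gold 5, Silver 2, Violet 2 (sum 20, leaving 2 seats).
Remainders in descending order: Red 0.899, Blue 0.679, Silver 0.217, Gold 0.182, Green 0.014, Violet 0.009.
Largest remainders: Red, Blue receive the extra seats.

Red=2; Blue=5; Green=6; Gold=5; Silver=2; Violet=2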